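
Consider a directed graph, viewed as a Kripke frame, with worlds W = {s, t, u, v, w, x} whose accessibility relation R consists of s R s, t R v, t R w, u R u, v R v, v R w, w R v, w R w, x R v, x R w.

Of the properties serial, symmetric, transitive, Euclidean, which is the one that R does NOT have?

Serial: yes — every world has a successor (e.g. s R s).
Symmetric: no — t R v but not v R t.
Transitive: yes — every two-step R-path is closed by a direct edge.
Euclidean: yes — any two successors of a common world are R-related.
Only symmetric fails.

symmetric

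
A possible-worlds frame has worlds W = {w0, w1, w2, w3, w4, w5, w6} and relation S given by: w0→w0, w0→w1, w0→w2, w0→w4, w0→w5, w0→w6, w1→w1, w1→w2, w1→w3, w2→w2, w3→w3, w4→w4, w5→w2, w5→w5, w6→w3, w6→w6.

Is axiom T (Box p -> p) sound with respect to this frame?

The schema T characterises exactly the reflexive frames.
Reflexive: yes — every world is S-related to itself.

Yes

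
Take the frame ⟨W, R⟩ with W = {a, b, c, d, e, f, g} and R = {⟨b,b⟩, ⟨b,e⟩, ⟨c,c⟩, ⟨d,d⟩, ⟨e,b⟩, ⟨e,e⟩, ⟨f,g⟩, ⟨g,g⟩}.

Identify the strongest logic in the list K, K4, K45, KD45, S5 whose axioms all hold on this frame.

K45

Transitive (axiom 4): yes — every two-step R-path is closed by a direct edge.
Euclidean (axiom 5): yes — any two successors of a common world are R-related.
Serial (axiom D): no — a has no R-successor.
Reflexive (axiom T): no — a is not related to itself.
So F validates K, K4, K45; KD45 would additionally require R to be serial. The strongest is K45.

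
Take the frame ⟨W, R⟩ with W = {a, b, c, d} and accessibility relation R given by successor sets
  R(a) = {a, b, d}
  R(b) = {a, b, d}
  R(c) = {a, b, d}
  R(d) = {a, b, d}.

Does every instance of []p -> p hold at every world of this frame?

No

The schema T characterises exactly the reflexive frames.
Reflexive: no — c is not related to itself.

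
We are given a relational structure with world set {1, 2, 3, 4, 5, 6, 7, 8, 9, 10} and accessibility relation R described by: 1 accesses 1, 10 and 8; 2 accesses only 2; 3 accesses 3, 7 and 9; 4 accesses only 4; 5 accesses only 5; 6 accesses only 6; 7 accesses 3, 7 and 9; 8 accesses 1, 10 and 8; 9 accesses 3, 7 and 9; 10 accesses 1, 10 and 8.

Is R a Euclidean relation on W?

Yes

Euclidean: yes — any two successors of a common world are R-related.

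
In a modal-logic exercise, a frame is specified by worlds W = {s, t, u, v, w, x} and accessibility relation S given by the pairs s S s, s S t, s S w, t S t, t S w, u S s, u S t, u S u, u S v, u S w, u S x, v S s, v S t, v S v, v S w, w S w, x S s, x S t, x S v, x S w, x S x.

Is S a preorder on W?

Reflexive: yes — every world is S-related to itself.
Transitive: yes — every two-step S-path is closed by a direct edge.
So S is a preorder.

Yes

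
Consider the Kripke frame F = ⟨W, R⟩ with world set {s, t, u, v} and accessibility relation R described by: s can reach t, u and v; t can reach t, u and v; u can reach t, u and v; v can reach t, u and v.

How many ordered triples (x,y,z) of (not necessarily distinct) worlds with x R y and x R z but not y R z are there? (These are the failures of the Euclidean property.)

0

R is Euclidean; there are no such tuples.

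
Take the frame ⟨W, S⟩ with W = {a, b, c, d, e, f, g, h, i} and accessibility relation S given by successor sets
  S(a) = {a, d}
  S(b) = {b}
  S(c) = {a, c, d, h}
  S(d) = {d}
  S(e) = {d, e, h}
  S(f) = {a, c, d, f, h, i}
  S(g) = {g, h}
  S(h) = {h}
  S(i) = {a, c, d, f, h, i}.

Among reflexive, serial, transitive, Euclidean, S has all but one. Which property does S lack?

Reflexive: yes — every world is S-related to itself.
Serial: yes — every world has a successor (e.g. a S a).
Transitive: yes — every two-step S-path is closed by a direct edge.
Euclidean: no — c S a and c S h, but not a S h.
Only Euclidean fails.

Euclidean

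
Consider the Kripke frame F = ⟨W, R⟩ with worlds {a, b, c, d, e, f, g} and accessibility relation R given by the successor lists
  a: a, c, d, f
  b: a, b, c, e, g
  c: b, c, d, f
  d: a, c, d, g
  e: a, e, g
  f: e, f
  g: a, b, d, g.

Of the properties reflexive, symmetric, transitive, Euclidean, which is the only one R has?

reflexive

Reflexive: yes — every world is R-related to itself.
Symmetric: no — a R c but not c R a.
Transitive: no — a R c and c R b, but not a R b.
Euclidean: no — a R d and a R f, but not d R f.
Only reflexive holds.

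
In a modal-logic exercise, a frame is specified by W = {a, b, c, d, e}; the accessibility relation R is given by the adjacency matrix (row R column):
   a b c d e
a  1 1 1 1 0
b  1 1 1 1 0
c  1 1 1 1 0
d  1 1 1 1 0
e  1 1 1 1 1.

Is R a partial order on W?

Reflexive: yes — every world is R-related to itself.
Transitive: yes — every two-step R-path is closed by a direct edge.
Antisymmetric: no — a R b and b R a with a ≠ b.
So R is not a partial order.

No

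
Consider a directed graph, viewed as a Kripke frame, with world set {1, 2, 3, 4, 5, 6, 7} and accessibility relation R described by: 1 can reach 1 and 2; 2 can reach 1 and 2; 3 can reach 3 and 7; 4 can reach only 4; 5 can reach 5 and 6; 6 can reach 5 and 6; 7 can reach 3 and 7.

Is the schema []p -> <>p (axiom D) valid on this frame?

Yes

The schema D characterises exactly the serial frames.
Serial: yes — every world has a successor (e.g. 1 R 1).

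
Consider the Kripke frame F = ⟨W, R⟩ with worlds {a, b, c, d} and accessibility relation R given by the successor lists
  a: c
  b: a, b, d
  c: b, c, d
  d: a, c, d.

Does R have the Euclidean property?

Euclidean: no — b R a and b R d, but not a R d.

No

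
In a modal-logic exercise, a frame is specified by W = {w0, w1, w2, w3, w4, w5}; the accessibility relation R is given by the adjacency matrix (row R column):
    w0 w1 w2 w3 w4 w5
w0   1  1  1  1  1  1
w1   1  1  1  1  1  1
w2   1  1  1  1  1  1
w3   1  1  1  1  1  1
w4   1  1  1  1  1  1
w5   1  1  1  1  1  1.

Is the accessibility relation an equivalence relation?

Yes

Reflexive: yes — every world is R-related to itself.
Symmetric: yes — every pair in R has its reverse in R.
Transitive: yes — every two-step R-path is closed by a direct edge.
So R is an equivalence relation.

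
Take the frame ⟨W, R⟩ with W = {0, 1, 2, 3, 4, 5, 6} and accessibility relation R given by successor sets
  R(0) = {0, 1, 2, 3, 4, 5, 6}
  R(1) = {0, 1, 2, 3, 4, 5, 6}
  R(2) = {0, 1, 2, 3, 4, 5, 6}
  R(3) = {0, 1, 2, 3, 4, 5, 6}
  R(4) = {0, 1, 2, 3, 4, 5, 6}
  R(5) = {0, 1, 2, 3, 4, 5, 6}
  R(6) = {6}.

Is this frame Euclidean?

No

Euclidean: no — 0 R 6 and 0 R 1, but not 6 R 1.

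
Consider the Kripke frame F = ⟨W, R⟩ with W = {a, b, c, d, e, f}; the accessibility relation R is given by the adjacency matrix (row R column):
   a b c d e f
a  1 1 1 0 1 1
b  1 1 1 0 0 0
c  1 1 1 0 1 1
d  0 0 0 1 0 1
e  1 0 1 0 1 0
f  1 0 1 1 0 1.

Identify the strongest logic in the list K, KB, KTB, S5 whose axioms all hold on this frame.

KTB

Symmetric (axiom B): yes — every pair in R has its reverse in R.
Reflexive (axiom T): yes — every world is R-related to itself.
Euclidean (axiom 5): no — a R b and a R e, but not b R e.
So F validates K, KB, KTB; S5 would additionally require R to be Euclidean. The strongest is KTB.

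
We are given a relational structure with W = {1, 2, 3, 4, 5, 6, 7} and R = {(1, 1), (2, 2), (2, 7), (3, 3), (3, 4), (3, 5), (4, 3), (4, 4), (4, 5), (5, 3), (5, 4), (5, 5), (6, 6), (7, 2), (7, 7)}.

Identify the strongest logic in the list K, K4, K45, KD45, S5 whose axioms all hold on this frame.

Transitive (axiom 4): yes — every two-step R-path is closed by a direct edge.
Euclidean (axiom 5): yes — any two successors of a common world are R-related.
Serial (axiom D): yes — every world has a successor (e.g. 1 R 1).
Reflexive (axiom T): yes — every world is R-related to itself.
So F validates K, K4, K45, KD45, S5. The strongest is S5.

S5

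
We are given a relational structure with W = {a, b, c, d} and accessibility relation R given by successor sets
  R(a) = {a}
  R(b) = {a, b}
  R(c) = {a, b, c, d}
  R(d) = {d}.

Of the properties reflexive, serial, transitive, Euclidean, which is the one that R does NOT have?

Euclidean

Reflexive: yes — every world is R-related to itself.
Serial: yes — every world has a successor (e.g. a R a).
Transitive: yes — every two-step R-path is closed by a direct edge.
Euclidean: no — c R a and c R b, but not a R b.
Only Euclidean fails.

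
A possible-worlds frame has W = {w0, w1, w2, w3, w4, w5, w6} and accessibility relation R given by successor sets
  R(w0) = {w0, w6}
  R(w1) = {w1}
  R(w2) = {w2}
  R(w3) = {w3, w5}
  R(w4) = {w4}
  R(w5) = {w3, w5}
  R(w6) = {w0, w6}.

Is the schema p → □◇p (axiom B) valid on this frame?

The schema B characterises exactly the symmetric frames.
Symmetric: yes — every pair in R has its reverse in R.

Yes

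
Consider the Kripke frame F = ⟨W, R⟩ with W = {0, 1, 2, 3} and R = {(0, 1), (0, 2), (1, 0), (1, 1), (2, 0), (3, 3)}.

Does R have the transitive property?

Transitive: no — 1 R 0 and 0 R 2, but not 1 R 2.

No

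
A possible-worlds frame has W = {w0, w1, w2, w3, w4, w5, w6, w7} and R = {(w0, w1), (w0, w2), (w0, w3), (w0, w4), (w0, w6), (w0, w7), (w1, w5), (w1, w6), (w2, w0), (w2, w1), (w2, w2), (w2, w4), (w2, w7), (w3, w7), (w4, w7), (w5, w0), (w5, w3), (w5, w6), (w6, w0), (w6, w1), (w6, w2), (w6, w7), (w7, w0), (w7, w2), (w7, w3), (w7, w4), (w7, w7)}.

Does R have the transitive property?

Transitive: no — w0 R w1 and w1 R w5, but not w0 R w5.

No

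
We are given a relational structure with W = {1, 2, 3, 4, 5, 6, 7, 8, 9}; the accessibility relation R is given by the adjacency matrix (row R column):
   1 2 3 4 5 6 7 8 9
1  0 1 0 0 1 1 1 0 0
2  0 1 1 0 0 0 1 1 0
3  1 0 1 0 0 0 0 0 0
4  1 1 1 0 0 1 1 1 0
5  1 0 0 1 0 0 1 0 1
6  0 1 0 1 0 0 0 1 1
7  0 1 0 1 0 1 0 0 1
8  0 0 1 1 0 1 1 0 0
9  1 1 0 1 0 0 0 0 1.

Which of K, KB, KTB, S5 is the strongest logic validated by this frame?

K

Symmetric (axiom B): no — 1 R 2 but not 2 R 1.
Reflexive (axiom T): no — 1 is not related to itself.
Euclidean (axiom 5): no — 1 R 2 and 1 R 5, but not 2 R 5.
So F validates K; KB would additionally require R to be symmetric. The strongest is K.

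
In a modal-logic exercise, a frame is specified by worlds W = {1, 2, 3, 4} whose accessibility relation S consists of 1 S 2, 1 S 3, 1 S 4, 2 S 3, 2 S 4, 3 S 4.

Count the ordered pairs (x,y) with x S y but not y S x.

6

Enumerating: (1,2), (1,3), (1,4), (2,3), (2,4), (3,4).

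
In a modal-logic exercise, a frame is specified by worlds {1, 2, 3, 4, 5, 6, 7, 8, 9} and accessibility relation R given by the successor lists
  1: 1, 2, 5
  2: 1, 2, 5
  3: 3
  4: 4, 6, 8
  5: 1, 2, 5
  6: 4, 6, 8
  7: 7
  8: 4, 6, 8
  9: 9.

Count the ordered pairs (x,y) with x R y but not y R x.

R is symmetric; there are no such tuples.

0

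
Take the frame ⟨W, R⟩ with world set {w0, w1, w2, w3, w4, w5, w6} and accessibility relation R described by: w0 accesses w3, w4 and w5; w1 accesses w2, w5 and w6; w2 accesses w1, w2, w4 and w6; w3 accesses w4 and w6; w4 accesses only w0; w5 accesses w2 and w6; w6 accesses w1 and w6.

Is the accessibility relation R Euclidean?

Euclidean: no — w0 R w3 and w0 R w5, but not w3 R w5.

No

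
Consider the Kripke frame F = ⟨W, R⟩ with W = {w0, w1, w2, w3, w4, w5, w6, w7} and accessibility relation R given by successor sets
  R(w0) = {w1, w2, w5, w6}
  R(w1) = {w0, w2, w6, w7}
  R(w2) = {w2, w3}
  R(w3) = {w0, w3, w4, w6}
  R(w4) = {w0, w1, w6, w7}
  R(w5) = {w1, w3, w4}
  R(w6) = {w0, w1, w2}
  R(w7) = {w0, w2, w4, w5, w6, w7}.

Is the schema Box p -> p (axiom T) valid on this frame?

No

By correspondence theory, T is valid on a frame iff R is reflexive.
Reflexive: no — w0 is not related to itself.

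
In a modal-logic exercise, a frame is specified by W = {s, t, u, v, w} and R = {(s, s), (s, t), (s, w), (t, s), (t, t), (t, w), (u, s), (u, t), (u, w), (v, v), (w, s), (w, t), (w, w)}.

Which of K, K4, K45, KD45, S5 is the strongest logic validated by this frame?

Transitive (axiom 4): yes — every two-step R-path is closed by a direct edge.
Euclidean (axiom 5): yes — any two successors of a common world are R-related.
Serial (axiom D): yes — every world has a successor (e.g. s R s).
Reflexive (axiom T): no — u is not related to itself.
So F validates K, K4, K45, KD45; S5 would additionally require R to be reflexive. The strongest is KD45.

KD45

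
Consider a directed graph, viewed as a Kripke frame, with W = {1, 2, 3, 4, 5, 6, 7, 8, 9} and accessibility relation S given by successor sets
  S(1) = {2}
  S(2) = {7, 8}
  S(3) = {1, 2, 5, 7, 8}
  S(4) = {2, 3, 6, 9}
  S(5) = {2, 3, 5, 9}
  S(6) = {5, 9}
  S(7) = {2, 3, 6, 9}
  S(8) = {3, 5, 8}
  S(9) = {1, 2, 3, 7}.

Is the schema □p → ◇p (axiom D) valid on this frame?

Yes

Axiom D corresponds to the accessibility relation being serial.
Serial: yes — every world has a successor (e.g. 1 S 2).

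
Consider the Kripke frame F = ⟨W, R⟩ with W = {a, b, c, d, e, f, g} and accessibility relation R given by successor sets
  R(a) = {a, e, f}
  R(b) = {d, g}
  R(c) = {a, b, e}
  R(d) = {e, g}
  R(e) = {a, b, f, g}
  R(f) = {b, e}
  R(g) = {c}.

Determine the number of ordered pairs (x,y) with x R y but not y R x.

Enumerating: (a,f), (b,d), (b,g), (c,a), (c,b), (c,e), (d,e), (d,g), (e,b), (e,g), (f,b), (g,c).

12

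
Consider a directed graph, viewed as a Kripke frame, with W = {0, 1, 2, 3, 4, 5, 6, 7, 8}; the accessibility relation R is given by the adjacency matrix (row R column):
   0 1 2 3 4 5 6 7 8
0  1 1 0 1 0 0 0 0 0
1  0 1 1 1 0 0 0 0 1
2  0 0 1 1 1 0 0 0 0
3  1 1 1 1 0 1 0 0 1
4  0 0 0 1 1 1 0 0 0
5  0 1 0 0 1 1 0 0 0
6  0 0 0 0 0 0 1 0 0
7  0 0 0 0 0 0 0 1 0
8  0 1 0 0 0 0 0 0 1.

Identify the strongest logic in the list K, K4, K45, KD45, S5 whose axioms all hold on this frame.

Transitive (axiom 4): no — 0 R 1 and 1 R 2, but not 0 R 2.
Euclidean (axiom 5): no — 1 R 2 and 1 R 8, but not 2 R 8.
Serial (axiom D): yes — every world has a successor (e.g. 0 R 0).
Reflexive (axiom T): yes — every world is R-related to itself.
So F validates K; K4 would additionally require R to be transitive. The strongest is K.

K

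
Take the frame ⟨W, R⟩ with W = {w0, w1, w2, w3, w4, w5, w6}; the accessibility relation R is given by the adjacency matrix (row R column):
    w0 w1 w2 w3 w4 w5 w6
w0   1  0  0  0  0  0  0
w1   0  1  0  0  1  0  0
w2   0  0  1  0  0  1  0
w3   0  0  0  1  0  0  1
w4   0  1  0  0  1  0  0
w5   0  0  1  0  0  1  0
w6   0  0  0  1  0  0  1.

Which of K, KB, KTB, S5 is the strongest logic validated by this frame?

S5

Symmetric (axiom B): yes — every pair in R has its reverse in R.
Reflexive (axiom T): yes — every world is R-related to itself.
Euclidean (axiom 5): yes — any two successors of a common world are R-related.
So F validates K, KB, KTB, S5. The strongest is S5.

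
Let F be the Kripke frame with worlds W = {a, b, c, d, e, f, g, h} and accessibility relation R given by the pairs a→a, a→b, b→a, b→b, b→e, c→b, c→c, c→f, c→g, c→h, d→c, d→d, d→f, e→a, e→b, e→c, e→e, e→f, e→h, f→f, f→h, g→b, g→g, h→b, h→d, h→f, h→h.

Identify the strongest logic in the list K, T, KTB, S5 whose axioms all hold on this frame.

T

Reflexive (axiom T): yes — every world is R-related to itself.
Symmetric (axiom B): no — c R b but not b R c.
Euclidean (axiom 5): no — b R a and b R e, but not a R e.
So F validates K, T; KTB would additionally require R to be symmetric. The strongest is T.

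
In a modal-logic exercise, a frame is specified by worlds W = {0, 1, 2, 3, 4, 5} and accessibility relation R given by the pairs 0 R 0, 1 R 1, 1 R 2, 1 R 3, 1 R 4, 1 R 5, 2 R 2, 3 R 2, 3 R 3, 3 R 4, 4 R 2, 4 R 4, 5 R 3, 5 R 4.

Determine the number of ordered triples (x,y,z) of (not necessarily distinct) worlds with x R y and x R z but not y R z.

17

Enumerating: (1,2,1), (1,2,3), (1,2,4), (1,2,5), (1,3,1), (1,3,5), (1,4,1), (1,4,3), (1,4,5), (1,5,1), (1,5,2), (1,5,5), (3,2,3), (3,2,4), (3,4,3), (4,2,4), (5,4,3).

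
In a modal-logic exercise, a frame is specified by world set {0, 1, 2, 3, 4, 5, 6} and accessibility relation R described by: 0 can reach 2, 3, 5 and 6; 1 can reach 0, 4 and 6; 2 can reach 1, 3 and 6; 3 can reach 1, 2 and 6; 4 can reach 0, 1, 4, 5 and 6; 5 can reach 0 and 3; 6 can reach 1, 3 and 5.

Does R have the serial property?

Yes

Serial: yes — every world has a successor (e.g. 0 R 2).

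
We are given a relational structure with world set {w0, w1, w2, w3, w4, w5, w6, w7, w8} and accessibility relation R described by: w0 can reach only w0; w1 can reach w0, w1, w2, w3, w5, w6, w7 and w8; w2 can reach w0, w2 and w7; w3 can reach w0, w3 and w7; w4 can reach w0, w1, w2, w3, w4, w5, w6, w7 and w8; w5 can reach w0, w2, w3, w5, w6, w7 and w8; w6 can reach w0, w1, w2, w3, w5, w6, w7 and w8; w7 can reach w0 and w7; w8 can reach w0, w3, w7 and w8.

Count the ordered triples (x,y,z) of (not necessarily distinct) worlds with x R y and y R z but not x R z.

Enumerating: (w5,w6,w1).

1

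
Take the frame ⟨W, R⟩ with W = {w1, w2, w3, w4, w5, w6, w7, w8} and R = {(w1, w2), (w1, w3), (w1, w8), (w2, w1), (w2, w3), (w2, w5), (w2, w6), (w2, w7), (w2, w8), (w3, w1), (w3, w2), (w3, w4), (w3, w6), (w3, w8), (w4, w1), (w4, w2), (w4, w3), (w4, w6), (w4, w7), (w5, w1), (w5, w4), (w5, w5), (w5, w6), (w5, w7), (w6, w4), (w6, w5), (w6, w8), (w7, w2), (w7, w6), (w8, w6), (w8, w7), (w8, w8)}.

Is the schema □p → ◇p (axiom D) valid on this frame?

The schema D characterises exactly the serial frames.
Serial: yes — every world has a successor (e.g. w1 R w2).

Yes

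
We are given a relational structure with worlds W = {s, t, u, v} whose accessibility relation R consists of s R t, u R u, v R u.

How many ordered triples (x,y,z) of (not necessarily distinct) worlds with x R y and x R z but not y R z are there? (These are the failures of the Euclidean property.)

1

Enumerating: (s,t,t).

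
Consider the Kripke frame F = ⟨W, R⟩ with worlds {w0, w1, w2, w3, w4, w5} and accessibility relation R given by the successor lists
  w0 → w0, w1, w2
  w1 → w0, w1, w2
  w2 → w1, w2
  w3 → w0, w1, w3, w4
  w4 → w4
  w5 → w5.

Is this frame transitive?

No

Transitive: no — w2 R w1 and w1 R w0, but not w2 R w0.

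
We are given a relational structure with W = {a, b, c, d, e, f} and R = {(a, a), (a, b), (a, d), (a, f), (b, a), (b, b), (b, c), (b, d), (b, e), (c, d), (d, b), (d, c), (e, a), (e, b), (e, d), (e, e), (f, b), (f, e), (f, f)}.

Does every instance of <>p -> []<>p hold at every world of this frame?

Axiom 5 corresponds to the accessibility relation being Euclidean.
Euclidean: no — a R b and a R f, but not b R f.

No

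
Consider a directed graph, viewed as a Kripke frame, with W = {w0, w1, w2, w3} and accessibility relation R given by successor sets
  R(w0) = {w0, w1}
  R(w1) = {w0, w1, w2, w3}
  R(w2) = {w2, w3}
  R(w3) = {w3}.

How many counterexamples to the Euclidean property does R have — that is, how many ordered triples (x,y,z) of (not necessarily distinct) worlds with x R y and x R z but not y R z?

8

Enumerating: (w1,w0,w2), (w1,w0,w3), (w1,w2,w0), (w1,w2,w1), (w1,w3,w0), (w1,w3,w1), (w1,w3,w2), (w2,w3,w2).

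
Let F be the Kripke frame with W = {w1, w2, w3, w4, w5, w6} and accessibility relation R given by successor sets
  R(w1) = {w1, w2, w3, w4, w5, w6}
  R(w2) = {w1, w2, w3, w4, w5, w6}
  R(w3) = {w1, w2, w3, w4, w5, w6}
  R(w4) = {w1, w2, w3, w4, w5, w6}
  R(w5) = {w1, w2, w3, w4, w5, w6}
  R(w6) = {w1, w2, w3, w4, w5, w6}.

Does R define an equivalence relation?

Yes

Reflexive: yes — every world is R-related to itself.
Symmetric: yes — every pair in R has its reverse in R.
Transitive: yes — every two-step R-path is closed by a direct edge.
So R is an equivalence relation.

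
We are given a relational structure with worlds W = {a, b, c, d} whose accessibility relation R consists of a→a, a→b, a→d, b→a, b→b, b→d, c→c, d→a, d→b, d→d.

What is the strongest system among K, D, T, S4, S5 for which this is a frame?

S5

Serial (axiom D): yes — every world has a successor (e.g. a R a).
Reflexive (axiom T): yes — every world is R-related to itself.
Transitive (axiom 4): yes — every two-step R-path is closed by a direct edge.
Euclidean (axiom 5): yes — any two successors of a common world are R-related.
So F validates K, D, T, S4, S5. The strongest is S5.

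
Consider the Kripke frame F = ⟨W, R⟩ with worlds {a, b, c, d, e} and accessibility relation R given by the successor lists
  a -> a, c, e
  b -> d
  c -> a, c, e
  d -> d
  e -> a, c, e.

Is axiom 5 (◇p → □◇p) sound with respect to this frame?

Axiom 5 corresponds to the accessibility relation being Euclidean.
Euclidean: yes — any two successors of a common world are R-related.

Yes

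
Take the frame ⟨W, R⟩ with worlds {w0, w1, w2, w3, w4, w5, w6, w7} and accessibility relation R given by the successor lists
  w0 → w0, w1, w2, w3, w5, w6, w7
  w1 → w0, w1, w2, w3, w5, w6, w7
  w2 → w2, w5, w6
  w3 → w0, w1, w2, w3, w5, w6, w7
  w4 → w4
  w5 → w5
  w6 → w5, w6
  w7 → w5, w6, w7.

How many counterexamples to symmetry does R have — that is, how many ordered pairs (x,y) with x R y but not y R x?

17

Enumerating: (w0,w2), (w0,w5), (w0,w6), (w0,w7), (w1,w2), (w1,w5), (w1,w6), (w1,w7), (w2,w5), (w2,w6), (w3,w2), (w3,w5), (w3,w6), (w3,w7), (w6,w5), (w7,w5), (w7,w6).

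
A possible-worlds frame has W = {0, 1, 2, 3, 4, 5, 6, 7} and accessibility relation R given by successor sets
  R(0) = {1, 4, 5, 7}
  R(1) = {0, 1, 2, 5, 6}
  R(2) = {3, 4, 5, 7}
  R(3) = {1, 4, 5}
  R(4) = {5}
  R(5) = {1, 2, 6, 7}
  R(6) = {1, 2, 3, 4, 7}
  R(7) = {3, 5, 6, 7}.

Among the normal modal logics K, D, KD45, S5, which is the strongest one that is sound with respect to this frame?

D

Serial (axiom D): yes — every world has a successor (e.g. 0 R 1).
Euclidean (axiom 5): no — 0 R 1 and 0 R 4, but not 1 R 4.
Transitive (axiom 4): no — 0 R 1 and 1 R 2, but not 0 R 2.
Reflexive (axiom T): no — 0 is not related to itself.
So F validates K, D; KD45 would additionally require R to be Euclidean and transitive. The strongest is D.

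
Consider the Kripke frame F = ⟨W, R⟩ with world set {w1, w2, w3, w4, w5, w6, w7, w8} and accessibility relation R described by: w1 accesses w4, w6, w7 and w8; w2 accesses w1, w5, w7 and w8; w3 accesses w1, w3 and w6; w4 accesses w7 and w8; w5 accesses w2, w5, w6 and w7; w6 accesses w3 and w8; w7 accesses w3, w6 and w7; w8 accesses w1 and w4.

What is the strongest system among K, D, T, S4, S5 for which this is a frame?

D

Serial (axiom D): yes — every world has a successor (e.g. w1 R w4).
Reflexive (axiom T): no — w1 is not related to itself.
Transitive (axiom 4): no — w1 R w6 and w6 R w3, but not w1 R w3.
Euclidean (axiom 5): no — w1 R w4 and w1 R w6, but not w4 R w6.
So F validates K, D; T would additionally require R to be reflexive. The strongest is D.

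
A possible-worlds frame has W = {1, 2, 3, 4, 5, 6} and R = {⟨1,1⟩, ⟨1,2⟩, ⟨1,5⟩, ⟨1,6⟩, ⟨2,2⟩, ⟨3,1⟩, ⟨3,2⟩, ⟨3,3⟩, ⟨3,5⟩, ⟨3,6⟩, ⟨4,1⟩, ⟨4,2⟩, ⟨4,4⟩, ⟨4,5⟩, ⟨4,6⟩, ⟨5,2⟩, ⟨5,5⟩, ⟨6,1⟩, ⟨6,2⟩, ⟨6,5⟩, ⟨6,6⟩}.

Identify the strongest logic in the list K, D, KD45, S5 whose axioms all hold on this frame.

D

Serial (axiom D): yes — every world has a successor (e.g. 1 R 1).
Euclidean (axiom 5): no — 1 R 2 and 1 R 5, but not 2 R 5.
Transitive (axiom 4): yes — every two-step R-path is closed by a direct edge.
Reflexive (axiom T): yes — every world is R-related to itself.
So F validates K, D; KD45 would additionally require R to be Euclidean. The strongest is D.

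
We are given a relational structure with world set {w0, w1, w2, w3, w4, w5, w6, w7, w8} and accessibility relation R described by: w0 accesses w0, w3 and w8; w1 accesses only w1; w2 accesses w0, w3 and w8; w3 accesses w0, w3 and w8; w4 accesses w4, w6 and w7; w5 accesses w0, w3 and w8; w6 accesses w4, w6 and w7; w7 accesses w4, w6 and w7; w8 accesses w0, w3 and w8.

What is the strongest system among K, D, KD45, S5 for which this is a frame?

KD45

Serial (axiom D): yes — every world has a successor (e.g. w0 R w0).
Euclidean (axiom 5): yes — any two successors of a common world are R-related.
Transitive (axiom 4): yes — every two-step R-path is closed by a direct edge.
Reflexive (axiom T): no — w2 is not related to itself.
So F validates K, D, KD45; S5 would additionally require R to be reflexive. The strongest is KD45.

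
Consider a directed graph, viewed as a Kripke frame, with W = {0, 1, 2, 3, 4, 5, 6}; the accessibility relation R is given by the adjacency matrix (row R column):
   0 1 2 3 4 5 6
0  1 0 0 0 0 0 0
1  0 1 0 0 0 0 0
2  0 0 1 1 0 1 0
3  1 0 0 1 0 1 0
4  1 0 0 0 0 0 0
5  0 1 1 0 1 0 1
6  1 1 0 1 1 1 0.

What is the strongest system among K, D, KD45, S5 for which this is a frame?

D

Serial (axiom D): yes — every world has a successor (e.g. 0 R 0).
Euclidean (axiom 5): no — 2 R 5 and 2 R 3, but not 5 R 3.
Transitive (axiom 4): no — 2 R 3 and 3 R 0, but not 2 R 0.
Reflexive (axiom T): no — 4 is not related to itself.
So F validates K, D; KD45 would additionally require R to be Euclidean and transitive. The strongest is D.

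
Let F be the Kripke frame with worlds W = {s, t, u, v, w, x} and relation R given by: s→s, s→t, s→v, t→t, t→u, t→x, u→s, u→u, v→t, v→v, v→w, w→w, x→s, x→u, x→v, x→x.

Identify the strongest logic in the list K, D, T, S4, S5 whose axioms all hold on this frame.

Serial (axiom D): yes — every world has a successor (e.g. s R s).
Reflexive (axiom T): yes — every world is R-related to itself.
Transitive (axiom 4): no — s R t and t R u, but not s R u.
Euclidean (axiom 5): no — s R t and s R v, but not t R v.
So F validates K, D, T; S4 would additionally require R to be transitive. The strongest is T.

T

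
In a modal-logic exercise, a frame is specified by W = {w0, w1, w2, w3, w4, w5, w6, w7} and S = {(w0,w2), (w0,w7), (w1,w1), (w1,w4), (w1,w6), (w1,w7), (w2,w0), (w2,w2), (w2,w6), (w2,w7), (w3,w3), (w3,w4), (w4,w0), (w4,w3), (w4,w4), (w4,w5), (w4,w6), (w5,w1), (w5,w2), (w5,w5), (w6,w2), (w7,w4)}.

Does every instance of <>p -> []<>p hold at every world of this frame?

By correspondence theory, 5 is valid on a frame iff S is Euclidean.
Euclidean: no — w0 S w7 and w0 S w2, but not w7 S w2.

No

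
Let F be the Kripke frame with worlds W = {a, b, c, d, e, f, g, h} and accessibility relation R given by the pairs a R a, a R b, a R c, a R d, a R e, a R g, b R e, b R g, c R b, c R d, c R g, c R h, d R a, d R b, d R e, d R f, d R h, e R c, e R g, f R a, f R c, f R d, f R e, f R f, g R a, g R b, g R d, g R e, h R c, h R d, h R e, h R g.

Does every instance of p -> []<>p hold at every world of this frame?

By correspondence theory, B is valid on a frame iff R is symmetric.
Symmetric: no — a R b but not b R a.

No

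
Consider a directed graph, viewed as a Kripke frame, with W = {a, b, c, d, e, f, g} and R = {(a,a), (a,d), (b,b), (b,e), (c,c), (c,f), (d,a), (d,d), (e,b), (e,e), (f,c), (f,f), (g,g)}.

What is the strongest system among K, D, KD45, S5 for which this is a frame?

S5

Serial (axiom D): yes — every world has a successor (e.g. a R a).
Euclidean (axiom 5): yes — any two successors of a common world are R-related.
Transitive (axiom 4): yes — every two-step R-path is closed by a direct edge.
Reflexive (axiom T): yes — every world is R-related to itself.
So F validates K, D, KD45, S5. The strongest is S5.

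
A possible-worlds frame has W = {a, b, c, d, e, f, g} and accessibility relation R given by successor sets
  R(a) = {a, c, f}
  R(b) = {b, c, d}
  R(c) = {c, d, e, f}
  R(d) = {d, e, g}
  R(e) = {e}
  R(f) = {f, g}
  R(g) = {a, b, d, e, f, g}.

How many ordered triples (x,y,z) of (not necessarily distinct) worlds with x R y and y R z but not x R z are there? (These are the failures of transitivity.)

18

Enumerating: (a,c,d), (a,c,e), (a,f,g), (b,c,e), (b,c,f), (b,d,e), (b,d,g), (c,d,g), (c,f,g), (d,g,a), (d,g,b), (d,g,f), (f,g,a), (f,g,b), (f,g,d), (f,g,e), (g,a,c), (g,b,c).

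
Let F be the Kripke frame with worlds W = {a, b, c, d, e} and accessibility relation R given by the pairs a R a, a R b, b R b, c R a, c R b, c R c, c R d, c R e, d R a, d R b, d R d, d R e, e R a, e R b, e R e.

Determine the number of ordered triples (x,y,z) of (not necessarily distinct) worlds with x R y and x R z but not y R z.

Enumerating: (a,b,a), (c,a,c), (c,a,d), (c,a,e), (c,b,a), (c,b,c), (c,b,d), (c,b,e), (c,d,c), (c,e,c), (c,e,d), (d,a,d), … and 8 more.
Total: 20.

20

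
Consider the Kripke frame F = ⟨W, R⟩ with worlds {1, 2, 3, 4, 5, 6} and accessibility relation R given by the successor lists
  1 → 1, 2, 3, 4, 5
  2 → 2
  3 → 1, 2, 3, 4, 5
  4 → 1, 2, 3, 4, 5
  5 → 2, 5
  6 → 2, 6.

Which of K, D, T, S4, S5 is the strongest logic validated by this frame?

S4

Serial (axiom D): yes — every world has a successor (e.g. 1 R 1).
Reflexive (axiom T): yes — every world is R-related to itself.
Transitive (axiom 4): yes — every two-step R-path is closed by a direct edge.
Euclidean (axiom 5): no — 1 R 2 and 1 R 3, but not 2 R 3.
So F validates K, D, T, S4; S5 would additionally require R to be Euclidean. The strongest is S4.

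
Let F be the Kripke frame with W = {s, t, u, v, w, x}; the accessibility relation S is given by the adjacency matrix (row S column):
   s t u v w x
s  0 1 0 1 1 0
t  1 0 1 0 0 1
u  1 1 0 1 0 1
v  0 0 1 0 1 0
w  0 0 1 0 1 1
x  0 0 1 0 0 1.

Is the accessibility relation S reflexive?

Reflexive: no — s is not related to itself.

No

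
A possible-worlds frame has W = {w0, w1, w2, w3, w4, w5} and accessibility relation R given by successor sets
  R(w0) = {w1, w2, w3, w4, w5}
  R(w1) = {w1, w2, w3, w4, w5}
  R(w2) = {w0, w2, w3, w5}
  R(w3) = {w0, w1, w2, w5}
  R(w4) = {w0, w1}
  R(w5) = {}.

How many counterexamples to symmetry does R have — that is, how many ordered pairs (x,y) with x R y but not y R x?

Enumerating: (w0,w1), (w0,w5), (w1,w2), (w1,w5), (w2,w5), (w3,w5).

6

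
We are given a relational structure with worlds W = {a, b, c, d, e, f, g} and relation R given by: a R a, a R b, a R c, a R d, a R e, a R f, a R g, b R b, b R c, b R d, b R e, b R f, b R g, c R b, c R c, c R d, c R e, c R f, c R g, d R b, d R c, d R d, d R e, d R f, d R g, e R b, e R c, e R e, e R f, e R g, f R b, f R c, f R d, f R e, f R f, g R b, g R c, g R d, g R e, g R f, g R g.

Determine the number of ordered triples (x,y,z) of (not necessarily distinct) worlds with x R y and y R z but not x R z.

8

Enumerating: (e,b,d), (e,c,d), (e,f,d), (e,g,d), (f,b,g), (f,c,g), (f,d,g), (f,e,g).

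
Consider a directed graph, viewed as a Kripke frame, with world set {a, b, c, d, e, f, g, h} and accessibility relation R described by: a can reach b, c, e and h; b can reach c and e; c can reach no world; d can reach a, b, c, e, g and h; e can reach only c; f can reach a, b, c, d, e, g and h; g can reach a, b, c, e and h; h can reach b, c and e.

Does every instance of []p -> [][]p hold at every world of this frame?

Yes

Axiom 4 corresponds to the accessibility relation being transitive.
Transitive: yes — every two-step R-path is closed by a direct edge.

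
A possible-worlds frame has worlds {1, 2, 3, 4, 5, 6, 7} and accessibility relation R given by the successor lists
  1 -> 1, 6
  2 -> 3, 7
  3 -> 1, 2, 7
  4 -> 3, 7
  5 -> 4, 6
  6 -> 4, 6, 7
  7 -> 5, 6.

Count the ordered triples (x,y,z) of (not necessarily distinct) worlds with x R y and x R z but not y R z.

22

Enumerating: (1,6,1), (2,3,3), (2,7,3), (2,7,7), (3,1,2), (3,1,7), (3,2,1), (3,2,2), (3,7,1), (3,7,2), (3,7,7), (4,3,3), … and 10 more.
Total: 22.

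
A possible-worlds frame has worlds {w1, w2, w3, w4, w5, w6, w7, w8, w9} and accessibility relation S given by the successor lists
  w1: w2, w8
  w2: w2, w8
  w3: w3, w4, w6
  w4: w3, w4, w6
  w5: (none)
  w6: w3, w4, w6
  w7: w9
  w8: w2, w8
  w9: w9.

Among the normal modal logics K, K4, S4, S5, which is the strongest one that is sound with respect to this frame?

K4

Transitive (axiom 4): yes — every two-step S-path is closed by a direct edge.
Reflexive (axiom T): no — w1 is not related to itself.
Euclidean (axiom 5): yes — any two successors of a common world are S-related.
So F validates K, K4; S4 would additionally require S to be reflexive. The strongest is K4.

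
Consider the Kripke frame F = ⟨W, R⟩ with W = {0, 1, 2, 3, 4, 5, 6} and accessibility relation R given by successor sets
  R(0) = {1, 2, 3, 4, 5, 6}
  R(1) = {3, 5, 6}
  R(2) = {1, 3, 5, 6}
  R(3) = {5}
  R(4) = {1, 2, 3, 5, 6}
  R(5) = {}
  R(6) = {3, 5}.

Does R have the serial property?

No

Serial: no — 5 has no R-successor.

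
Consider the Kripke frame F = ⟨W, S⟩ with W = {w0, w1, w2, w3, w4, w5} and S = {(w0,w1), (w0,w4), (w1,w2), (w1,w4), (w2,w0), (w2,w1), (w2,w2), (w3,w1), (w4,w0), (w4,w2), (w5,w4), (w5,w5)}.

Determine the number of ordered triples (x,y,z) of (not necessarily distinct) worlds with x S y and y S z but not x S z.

15

Enumerating: (w0,w1,w2), (w0,w4,w0), (w0,w4,w2), (w1,w2,w0), (w1,w2,w1), (w1,w4,w0), (w2,w0,w4), (w2,w1,w4), (w3,w1,w2), (w3,w1,w4), (w4,w0,w1), (w4,w0,w4), (w4,w2,w1), (w5,w4,w0), (w5,w4,w2).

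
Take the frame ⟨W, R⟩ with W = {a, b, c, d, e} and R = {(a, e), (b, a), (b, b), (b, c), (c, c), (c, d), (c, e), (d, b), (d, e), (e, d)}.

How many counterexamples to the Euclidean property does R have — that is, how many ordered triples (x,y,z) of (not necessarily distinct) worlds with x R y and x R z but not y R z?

Enumerating: (a,e,e), (b,a,a), (b,a,b), (b,a,c), (b,c,a), (b,c,b), (c,d,c), (c,d,d), (c,e,c), (c,e,e), (d,b,e), (d,e,b), (d,e,e), (e,d,d).

14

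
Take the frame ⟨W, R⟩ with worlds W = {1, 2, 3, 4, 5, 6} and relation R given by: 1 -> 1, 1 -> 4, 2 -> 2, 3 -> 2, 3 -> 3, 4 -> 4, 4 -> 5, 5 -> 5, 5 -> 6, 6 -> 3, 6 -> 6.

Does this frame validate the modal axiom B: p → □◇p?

By correspondence theory, B is valid on a frame iff R is symmetric.
Symmetric: no — 1 R 4 but not 4 R 1.

No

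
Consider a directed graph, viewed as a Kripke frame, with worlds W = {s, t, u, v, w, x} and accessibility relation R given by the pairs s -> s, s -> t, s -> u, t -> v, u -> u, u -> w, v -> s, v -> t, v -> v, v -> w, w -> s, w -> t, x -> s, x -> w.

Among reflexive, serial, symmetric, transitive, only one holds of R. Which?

serial

Reflexive: no — t is not related to itself.
Serial: yes — every world has a successor (e.g. s R s).
Symmetric: no — s R t but not t R s.
Transitive: no — s R t and t R v, but not s R v.
Only serial holds.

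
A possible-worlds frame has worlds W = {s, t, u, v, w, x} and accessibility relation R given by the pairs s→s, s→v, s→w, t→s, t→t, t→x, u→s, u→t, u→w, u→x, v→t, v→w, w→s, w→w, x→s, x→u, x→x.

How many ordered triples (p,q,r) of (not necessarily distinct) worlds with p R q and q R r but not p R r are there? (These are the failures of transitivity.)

14

Enumerating: (s,v,t), (t,s,v), (t,s,w), (t,x,u), (u,s,v), (u,x,u), (v,t,s), (v,t,x), (v,w,s), (w,s,v), (x,s,v), (x,s,w), (x,u,t), (x,u,w).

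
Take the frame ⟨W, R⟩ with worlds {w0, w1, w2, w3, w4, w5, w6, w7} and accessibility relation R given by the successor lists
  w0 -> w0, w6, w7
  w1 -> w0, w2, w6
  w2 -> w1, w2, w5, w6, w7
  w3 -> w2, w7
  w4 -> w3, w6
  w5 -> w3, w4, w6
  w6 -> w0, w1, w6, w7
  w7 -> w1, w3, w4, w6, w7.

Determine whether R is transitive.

Transitive: no — w0 R w6 and w6 R w1, but not w0 R w1.

No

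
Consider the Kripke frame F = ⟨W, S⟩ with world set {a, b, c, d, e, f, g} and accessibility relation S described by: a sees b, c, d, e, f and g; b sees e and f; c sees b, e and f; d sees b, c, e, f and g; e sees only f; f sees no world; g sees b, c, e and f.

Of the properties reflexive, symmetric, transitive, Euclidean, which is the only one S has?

Reflexive: no — a is not related to itself.
Symmetric: no — a S b but not b S a.
Transitive: yes — every two-step S-path is closed by a direct edge.
Euclidean: no — a S b and a S c, but not b S c.
Only transitive holds.

transitive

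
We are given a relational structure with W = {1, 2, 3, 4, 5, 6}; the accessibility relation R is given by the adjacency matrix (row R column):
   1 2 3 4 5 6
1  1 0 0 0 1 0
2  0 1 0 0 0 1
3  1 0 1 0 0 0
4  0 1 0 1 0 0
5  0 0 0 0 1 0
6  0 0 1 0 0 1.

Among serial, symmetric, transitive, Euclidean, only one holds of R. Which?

Serial: yes — every world has a successor (e.g. 1 R 1).
Symmetric: no — 1 R 5 but not 5 R 1.
Transitive: no — 2 R 6 and 6 R 3, but not 2 R 3.
Euclidean: no — 1 R 5 and 1 R 1, but not 5 R 1.
Only serial holds.

serial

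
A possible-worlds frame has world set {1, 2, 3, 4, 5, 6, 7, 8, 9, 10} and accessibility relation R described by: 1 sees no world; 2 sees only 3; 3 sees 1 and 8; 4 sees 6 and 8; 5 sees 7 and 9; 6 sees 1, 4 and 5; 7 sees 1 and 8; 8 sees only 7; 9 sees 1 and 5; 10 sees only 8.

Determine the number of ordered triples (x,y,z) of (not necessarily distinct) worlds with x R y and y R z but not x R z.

Enumerating: (10,8,7), (2,3,1), (2,3,8), (3,8,7), (4,6,1), (4,6,4), (4,6,5), (4,8,7), (5,7,1), (5,7,8), (5,9,1), (5,9,5), … and 9 more.
Total: 21.

21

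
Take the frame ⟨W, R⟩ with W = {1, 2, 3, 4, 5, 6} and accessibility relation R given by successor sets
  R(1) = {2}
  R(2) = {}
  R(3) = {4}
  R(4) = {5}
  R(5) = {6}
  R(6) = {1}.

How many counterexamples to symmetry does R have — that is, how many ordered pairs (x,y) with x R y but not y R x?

5

Enumerating: (1,2), (3,4), (4,5), (5,6), (6,1).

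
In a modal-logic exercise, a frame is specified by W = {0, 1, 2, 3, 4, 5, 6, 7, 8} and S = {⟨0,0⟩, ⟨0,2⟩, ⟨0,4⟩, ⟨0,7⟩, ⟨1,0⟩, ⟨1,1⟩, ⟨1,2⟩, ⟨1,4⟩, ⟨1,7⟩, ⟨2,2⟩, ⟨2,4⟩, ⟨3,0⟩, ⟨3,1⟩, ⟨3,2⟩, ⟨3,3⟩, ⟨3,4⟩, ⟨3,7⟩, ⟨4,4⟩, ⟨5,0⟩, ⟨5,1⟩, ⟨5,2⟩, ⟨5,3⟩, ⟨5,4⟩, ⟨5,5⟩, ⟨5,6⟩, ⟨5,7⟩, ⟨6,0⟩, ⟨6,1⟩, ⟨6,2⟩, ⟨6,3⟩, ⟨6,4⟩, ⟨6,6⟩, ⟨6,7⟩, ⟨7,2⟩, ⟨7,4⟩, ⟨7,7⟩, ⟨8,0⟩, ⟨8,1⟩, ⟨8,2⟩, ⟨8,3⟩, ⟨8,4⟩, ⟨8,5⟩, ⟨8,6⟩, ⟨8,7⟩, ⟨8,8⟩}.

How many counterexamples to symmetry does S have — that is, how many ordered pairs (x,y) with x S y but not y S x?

Enumerating: (0,2), (0,4), (0,7), (1,0), (1,2), (1,4), (1,7), (2,4), (3,0), (3,1), (3,2), (3,4), … and 24 more.
Total: 36.

36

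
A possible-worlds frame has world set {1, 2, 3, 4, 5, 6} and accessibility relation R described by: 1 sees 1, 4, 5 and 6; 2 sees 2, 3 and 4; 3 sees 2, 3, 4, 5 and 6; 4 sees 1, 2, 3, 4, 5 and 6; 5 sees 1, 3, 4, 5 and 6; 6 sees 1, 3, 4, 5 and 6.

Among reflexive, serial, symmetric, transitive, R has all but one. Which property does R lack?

transitive

Reflexive: yes — every world is R-related to itself.
Serial: yes — every world has a successor (e.g. 1 R 1).
Symmetric: yes — every pair in R has its reverse in R.
Transitive: no — 1 R 4 and 4 R 2, but not 1 R 2.
Only transitive fails.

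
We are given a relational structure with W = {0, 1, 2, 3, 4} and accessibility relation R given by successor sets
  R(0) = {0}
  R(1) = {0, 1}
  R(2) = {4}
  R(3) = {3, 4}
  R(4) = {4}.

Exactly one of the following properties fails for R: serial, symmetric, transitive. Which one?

Serial: yes — every world has a successor (e.g. 0 R 0).
Symmetric: no — 1 R 0 but not 0 R 1.
Transitive: yes — every two-step R-path is closed by a direct edge.
Only symmetric fails.

symmetric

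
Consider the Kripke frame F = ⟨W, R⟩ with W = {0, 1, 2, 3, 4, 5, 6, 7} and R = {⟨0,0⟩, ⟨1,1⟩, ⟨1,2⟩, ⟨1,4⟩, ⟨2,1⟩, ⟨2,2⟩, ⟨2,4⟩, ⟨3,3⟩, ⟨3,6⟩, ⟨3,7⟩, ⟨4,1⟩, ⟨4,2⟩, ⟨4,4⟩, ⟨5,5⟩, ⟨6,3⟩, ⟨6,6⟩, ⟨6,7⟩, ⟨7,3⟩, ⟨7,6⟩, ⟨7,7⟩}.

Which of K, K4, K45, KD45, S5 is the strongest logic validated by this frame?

Transitive (axiom 4): yes — every two-step R-path is closed by a direct edge.
Euclidean (axiom 5): yes — any two successors of a common world are R-related.
Serial (axiom D): yes — every world has a successor (e.g. 0 R 0).
Reflexive (axiom T): yes — every world is R-related to itself.
So F validates K, K4, K45, KD45, S5. The strongest is S5.

S5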